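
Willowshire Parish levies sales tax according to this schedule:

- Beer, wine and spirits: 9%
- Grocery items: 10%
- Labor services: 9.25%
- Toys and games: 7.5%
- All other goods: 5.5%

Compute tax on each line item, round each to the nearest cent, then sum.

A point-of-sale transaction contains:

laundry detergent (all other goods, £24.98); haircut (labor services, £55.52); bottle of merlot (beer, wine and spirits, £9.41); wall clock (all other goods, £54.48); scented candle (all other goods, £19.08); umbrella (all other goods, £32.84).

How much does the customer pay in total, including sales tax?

£209.53

Laundry detergent £24.98: all other goods → 5.5% → £1.37
Haircut £55.52: labor services → 9.25% → £5.14
Bottle of merlot £9.41: beer, wine and spirits → 9% → £0.85
Wall clock £54.48: all other goods → 5.5% → £3.00
Scented candle £19.08: all other goods → 5.5% → £1.05
Umbrella £32.84: all other goods → 5.5% → £1.81
Subtotal = £196.31; tax = £13.22; total due = £209.53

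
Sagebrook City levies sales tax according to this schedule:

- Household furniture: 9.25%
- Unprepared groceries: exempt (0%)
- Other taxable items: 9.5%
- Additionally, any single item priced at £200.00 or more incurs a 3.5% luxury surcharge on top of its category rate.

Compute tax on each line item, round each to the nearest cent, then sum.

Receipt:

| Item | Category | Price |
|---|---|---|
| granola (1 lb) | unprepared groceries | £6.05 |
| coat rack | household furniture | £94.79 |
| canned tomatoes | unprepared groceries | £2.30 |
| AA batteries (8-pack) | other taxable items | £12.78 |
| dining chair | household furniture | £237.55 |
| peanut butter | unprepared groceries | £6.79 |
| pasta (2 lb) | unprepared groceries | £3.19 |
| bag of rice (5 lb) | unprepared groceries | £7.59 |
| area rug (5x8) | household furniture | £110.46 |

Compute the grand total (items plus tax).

£531.99

Granola (1 lb) £6.05: unprepared groceries → 0% → £0.00
Coat rack £94.79: household furniture → 9.25% → £8.77
Canned tomatoes £2.30: unprepared groceries → 0% → £0.00
AA batteries (8-pack) £12.78: other taxable items → 9.5% → £1.21
Dining chair £237.55: household furniture → 9.25% + 3.5% surcharge = 12.75% → £30.29
Peanut butter £6.79: unprepared groceries → 0% → £0.00
Pasta (2 lb) £3.19: unprepared groceries → 0% → £0.00
Bag of rice (5 lb) £7.59: unprepared groceries → 0% → £0.00
Area rug (5x8) £110.46: household furniture → 9.25% → £10.22
Subtotal = £481.50; tax = £50.49; total due = £531.99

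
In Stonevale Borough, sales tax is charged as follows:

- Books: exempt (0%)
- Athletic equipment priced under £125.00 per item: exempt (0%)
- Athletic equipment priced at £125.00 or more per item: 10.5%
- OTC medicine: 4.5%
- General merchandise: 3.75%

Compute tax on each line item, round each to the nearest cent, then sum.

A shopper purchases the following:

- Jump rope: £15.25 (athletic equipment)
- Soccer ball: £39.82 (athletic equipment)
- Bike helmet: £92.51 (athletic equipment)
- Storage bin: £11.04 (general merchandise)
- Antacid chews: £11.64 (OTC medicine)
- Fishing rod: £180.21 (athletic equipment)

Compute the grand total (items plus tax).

Jump rope £15.25: athletic equipment, under £125.00 → 0% → £0.00
Soccer ball £39.82: athletic equipment, under £125.00 → 0% → £0.00
Bike helmet £92.51: athletic equipment, under £125.00 → 0% → £0.00
Storage bin £11.04: general merchandise → 3.75% → £0.41
Antacid chews £11.64: OTC medicine → 4.5% → £0.52
Fishing rod £180.21: athletic equipment, £125.00 or more → 10.5% → £18.92
Subtotal = £350.47; tax = £19.85; total due = £370.32

£370.32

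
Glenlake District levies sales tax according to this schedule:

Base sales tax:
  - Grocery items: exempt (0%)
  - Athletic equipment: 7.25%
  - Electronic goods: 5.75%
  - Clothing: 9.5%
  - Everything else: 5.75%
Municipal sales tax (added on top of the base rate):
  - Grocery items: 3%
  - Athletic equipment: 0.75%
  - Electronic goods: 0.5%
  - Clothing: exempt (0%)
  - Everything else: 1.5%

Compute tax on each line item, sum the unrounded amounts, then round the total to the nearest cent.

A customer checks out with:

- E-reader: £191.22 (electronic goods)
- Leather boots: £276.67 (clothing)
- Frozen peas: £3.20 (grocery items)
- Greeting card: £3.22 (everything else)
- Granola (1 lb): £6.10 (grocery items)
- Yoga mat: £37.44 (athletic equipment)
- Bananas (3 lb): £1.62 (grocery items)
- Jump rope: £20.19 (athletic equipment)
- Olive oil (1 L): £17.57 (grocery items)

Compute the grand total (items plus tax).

E-reader £191.22: electronic goods → 5.75% + 0.5% municipal = 6.25% → £11.95125
Leather boots £276.67: clothing → 9.5% + 0% municipal = 9.5% → £26.28365
Frozen peas £3.20: grocery items → 0% + 3% municipal = 3% → £0.096
Greeting card £3.22: everything else → 5.75% + 1.5% municipal = 7.25% → £0.23345
Granola (1 lb) £6.10: grocery items → 0% + 3% municipal = 3% → £0.183
Yoga mat £37.44: athletic equipment → 7.25% + 0.75% municipal = 8% → £2.9952
Bananas (3 lb) £1.62: grocery items → 0% + 3% municipal = 3% → £0.0486
Jump rope £20.19: athletic equipment → 7.25% + 0.75% municipal = 8% → £1.6152
Olive oil (1 L) £17.57: grocery items → 0% + 3% municipal = 3% → £0.5271
Subtotal = £557.23; unrounded tax = £43.93345 → £43.93; total due = £601.16

£601.16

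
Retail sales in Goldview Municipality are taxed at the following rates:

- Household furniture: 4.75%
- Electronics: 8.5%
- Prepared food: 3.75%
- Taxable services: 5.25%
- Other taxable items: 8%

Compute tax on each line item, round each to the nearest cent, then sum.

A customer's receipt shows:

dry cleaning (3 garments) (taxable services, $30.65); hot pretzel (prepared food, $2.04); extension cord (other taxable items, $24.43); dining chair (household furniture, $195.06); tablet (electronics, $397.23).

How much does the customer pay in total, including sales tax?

Dry cleaning (3 garments) $30.65: taxable services → 5.25% → $1.61
Hot pretzel $2.04: prepared food → 3.75% → $0.08
Extension cord $24.43: other taxable items → 8% → $1.95
Dining chair $195.06: household furniture → 4.75% → $9.27
Tablet $397.23: electronics → 8.5% → $33.76
Subtotal = $649.41; tax = $46.67; total due = $696.08

$696.08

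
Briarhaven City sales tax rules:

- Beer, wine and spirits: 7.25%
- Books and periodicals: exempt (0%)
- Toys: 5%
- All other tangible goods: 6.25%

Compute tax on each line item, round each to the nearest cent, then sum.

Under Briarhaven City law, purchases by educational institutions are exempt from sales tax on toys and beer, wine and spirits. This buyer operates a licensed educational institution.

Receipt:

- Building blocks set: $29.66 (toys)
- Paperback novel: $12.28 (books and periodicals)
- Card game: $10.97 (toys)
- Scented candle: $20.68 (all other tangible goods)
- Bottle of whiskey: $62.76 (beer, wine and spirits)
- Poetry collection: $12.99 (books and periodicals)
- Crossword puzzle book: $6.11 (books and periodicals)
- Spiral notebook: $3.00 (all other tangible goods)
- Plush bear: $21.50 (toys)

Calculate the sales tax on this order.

$1.48

Building blocks set $29.66: toys, buyer-exempt → 0% → $0.00
Paperback novel $12.28: books and periodicals → 0% → $0.00
Card game $10.97: toys, buyer-exempt → 0% → $0.00
Scented candle $20.68: all other tangible goods → 6.25% → $1.29
Bottle of whiskey $62.76: beer, wine and spirits, buyer-exempt → 0% → $0.00
Poetry collection $12.99: books and periodicals → 0% → $0.00
Crossword puzzle book $6.11: books and periodicals → 0% → $0.00
Spiral notebook $3.00: all other tangible goods → 6.25% → $0.19
Plush bear $21.50: toys, buyer-exempt → 0% → $0.00
Total tax = $1.29 + $0.19 = $1.48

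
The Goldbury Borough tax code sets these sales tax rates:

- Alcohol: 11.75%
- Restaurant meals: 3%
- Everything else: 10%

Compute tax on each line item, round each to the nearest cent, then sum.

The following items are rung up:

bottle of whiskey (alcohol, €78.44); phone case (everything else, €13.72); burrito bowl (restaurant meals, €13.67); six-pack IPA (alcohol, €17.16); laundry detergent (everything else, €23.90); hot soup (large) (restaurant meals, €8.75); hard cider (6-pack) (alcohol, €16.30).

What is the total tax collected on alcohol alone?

€13.16

Bottle of whiskey €78.44: alcohol → 11.75% → €9.22
Six-pack IPA €17.16: alcohol → 11.75% → €2.02
Hard cider (6-pack) €16.30: alcohol → 11.75% → €1.92
Tax on alcohol = €9.22 + €2.02 + €1.92 = €13.16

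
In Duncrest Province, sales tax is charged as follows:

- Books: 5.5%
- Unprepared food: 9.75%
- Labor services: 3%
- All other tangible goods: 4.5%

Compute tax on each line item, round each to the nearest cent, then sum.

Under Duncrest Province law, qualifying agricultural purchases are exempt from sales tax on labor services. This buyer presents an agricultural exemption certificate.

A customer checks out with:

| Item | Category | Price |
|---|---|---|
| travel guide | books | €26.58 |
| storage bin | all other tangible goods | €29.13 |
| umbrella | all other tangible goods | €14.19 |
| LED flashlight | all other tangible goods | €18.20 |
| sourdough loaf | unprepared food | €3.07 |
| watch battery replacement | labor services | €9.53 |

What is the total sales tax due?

Travel guide €26.58: books → 5.5% → €1.46
Storage bin €29.13: all other tangible goods → 4.5% → €1.31
Umbrella €14.19: all other tangible goods → 4.5% → €0.64
LED flashlight €18.20: all other tangible goods → 4.5% → €0.82
Sourdough loaf €3.07: unprepared food → 9.75% → €0.30
Watch battery replacement €9.53: labor services, buyer-exempt → 0% → €0.00
Total tax = €1.46 + €1.31 + €0.64 + €0.82 + €0.30 = €4.53

€4.53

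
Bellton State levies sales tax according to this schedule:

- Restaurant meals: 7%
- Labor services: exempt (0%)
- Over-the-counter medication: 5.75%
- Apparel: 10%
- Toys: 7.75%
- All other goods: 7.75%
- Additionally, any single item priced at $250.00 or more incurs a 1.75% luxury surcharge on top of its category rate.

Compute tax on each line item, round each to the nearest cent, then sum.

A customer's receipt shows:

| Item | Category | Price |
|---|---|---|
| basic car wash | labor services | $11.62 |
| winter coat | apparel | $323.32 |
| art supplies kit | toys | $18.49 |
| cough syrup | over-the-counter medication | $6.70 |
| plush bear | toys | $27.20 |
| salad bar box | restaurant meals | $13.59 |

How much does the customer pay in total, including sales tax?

Basic car wash $11.62: labor services → 0% → $0.00
Winter coat $323.32: apparel → 10% + 1.75% surcharge = 11.75% → $37.99
Art supplies kit $18.49: toys → 7.75% → $1.43
Cough syrup $6.70: over-the-counter medication → 5.75% → $0.39
Plush bear $27.20: toys → 7.75% → $2.11
Salad bar box $13.59: restaurant meals → 7% → $0.95
Subtotal = $400.92; tax = $42.87; total due = $443.79

$443.79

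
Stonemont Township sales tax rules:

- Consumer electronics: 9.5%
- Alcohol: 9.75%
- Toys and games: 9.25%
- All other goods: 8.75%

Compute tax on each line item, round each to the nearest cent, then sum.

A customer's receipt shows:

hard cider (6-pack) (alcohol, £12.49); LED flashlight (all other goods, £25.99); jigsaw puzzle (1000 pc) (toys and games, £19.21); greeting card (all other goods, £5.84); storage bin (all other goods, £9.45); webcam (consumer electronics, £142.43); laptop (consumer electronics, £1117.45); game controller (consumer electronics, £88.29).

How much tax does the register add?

£134.69

Hard cider (6-pack) £12.49: alcohol → 9.75% → £1.22
LED flashlight £25.99: all other goods → 8.75% → £2.27
Jigsaw puzzle (1000 pc) £19.21: toys and games → 9.25% → £1.78
Greeting card £5.84: all other goods → 8.75% → £0.51
Storage bin £9.45: all other goods → 8.75% → £0.83
Webcam £142.43: consumer electronics → 9.5% → £13.53
Laptop £1117.45: consumer electronics → 9.5% → £106.16
Game controller £88.29: consumer electronics → 9.5% → £8.39
Total tax = £1.22 + £2.27 + £1.78 + £0.51 + £0.83 + £13.53 + £106.16 + £8.39 = £134.69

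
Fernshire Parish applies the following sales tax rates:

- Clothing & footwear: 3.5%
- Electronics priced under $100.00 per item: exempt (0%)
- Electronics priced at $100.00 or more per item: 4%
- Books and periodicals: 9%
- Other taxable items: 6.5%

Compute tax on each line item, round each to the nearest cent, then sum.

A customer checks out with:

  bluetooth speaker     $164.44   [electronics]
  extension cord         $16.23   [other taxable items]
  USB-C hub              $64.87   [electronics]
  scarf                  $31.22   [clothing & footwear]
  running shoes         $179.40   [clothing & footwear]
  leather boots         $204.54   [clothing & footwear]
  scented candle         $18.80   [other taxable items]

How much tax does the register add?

$23.38

Bluetooth speaker $164.44: electronics, $100.00 or more → 4% → $6.58
Extension cord $16.23: other taxable items → 6.5% → $1.05
USB-C hub $64.87: electronics, under $100.00 → 0% → $0.00
Scarf $31.22: clothing & footwear → 3.5% → $1.09
Running shoes $179.40: clothing & footwear → 3.5% → $6.28
Leather boots $204.54: clothing & footwear → 3.5% → $7.16
Scented candle $18.80: other taxable items → 6.5% → $1.22
Total tax = $6.58 + $1.05 + $1.09 + $6.28 + $7.16 + $1.22 = $23.38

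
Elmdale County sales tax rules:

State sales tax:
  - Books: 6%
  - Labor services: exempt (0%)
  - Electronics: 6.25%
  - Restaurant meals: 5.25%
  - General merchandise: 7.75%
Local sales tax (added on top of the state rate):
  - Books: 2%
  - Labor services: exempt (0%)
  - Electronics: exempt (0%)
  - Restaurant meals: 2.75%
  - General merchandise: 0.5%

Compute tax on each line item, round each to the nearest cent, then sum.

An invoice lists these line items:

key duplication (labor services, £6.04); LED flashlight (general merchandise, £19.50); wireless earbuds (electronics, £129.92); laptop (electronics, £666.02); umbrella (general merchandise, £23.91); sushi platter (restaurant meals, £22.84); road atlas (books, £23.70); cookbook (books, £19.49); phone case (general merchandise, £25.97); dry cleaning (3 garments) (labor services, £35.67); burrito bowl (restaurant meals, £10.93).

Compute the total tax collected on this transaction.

£61.63

Key duplication £6.04: labor services → 0% + 0% local = 0% → £0.00
LED flashlight £19.50: general merchandise → 7.75% + 0.5% local = 8.25% → £1.61
Wireless earbuds £129.92: electronics → 6.25% + 0% local = 6.25% → £8.12
Laptop £666.02: electronics → 6.25% + 0% local = 6.25% → £41.63
Umbrella £23.91: general merchandise → 7.75% + 0.5% local = 8.25% → £1.97
Sushi platter £22.84: restaurant meals → 5.25% + 2.75% local = 8% → £1.83
Road atlas £23.70: books → 6% + 2% local = 8% → £1.90
Cookbook £19.49: books → 6% + 2% local = 8% → £1.56
Phone case £25.97: general merchandise → 7.75% + 0.5% local = 8.25% → £2.14
Dry cleaning (3 garments) £35.67: labor services → 0% + 0% local = 0% → £0.00
Burrito bowl £10.93: restaurant meals → 5.25% + 2.75% local = 8% → £0.87
Total tax = £1.61 + £8.12 + £41.63 + £1.97 + £1.83 + £1.90 + £1.56 + £2.14 + £0.87 = £61.63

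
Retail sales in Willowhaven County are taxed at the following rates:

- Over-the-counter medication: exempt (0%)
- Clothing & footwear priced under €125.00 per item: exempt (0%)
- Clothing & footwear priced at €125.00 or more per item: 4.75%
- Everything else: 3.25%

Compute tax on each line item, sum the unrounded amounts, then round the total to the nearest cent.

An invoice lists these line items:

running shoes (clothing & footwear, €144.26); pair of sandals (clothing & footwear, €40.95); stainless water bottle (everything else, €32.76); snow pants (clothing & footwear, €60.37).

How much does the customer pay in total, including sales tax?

€286.26

Running shoes €144.26: clothing & footwear, €125.00 or more → 4.75% → €6.85235
Pair of sandals €40.95: clothing & footwear, under €125.00 → 0% → €0.00
Stainless water bottle €32.76: everything else → 3.25% → €1.0647
Snow pants €60.37: clothing & footwear, under €125.00 → 0% → €0.00
Subtotal = €278.34; unrounded tax = €7.91705 → €7.92; total due = €286.26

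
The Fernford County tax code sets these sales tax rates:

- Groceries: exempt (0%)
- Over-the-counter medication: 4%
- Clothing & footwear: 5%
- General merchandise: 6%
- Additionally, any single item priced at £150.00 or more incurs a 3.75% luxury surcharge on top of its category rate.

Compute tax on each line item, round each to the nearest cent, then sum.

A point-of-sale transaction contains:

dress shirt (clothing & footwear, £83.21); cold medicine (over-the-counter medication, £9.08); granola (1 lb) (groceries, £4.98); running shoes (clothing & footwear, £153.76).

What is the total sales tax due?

Dress shirt £83.21: clothing & footwear → 5% → £4.16
Cold medicine £9.08: over-the-counter medication → 4% → £0.36
Granola (1 lb) £4.98: groceries → 0% → £0.00
Running shoes £153.76: clothing & footwear → 5% + 3.75% surcharge = 8.75% → £13.45
Total tax = £4.16 + £0.36 + £13.45 = £17.97

£17.97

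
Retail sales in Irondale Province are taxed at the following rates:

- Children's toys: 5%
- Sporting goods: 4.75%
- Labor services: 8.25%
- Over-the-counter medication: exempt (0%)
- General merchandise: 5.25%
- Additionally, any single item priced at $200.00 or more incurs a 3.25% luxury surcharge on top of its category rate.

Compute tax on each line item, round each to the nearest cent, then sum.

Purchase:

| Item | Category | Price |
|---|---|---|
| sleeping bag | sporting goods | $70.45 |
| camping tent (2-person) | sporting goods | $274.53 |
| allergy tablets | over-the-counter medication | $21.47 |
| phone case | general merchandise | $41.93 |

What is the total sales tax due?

Sleeping bag $70.45: sporting goods → 4.75% → $3.35
Camping tent (2-person) $274.53: sporting goods → 4.75% + 3.25% surcharge = 8% → $21.96
Allergy tablets $21.47: over-the-counter medication → 0% → $0.00
Phone case $41.93: general merchandise → 5.25% → $2.20
Total tax = $3.35 + $21.96 + $2.20 = $27.51

$27.51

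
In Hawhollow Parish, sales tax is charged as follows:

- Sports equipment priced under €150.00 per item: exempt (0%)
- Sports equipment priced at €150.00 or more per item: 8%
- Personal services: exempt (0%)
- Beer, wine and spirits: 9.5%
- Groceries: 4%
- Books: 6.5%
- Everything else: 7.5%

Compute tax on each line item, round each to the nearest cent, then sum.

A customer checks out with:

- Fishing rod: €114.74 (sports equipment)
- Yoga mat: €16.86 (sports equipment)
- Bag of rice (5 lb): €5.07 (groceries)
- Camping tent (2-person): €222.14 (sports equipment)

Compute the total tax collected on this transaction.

€17.97

Fishing rod €114.74: sports equipment, under €150.00 → 0% → €0.00
Yoga mat €16.86: sports equipment, under €150.00 → 0% → €0.00
Bag of rice (5 lb) €5.07: groceries → 4% → €0.20
Camping tent (2-person) €222.14: sports equipment, €150.00 or more → 8% → €17.77
Total tax = €0.20 + €17.77 = €17.97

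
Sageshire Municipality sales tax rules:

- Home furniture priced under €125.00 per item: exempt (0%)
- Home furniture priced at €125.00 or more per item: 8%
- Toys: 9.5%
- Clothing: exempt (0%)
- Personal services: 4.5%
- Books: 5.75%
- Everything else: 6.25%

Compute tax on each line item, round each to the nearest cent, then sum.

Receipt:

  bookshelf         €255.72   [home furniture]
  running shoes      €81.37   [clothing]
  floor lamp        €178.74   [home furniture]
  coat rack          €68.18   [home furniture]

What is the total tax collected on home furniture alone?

Bookshelf €255.72: home furniture, €125.00 or more → 8% → €20.46
Floor lamp €178.74: home furniture, €125.00 or more → 8% → €14.30
Coat rack €68.18: home furniture, under €125.00 → 0% → €0.00
Tax on home furniture = €20.46 + €14.30 + €0.00 = €34.76

€34.76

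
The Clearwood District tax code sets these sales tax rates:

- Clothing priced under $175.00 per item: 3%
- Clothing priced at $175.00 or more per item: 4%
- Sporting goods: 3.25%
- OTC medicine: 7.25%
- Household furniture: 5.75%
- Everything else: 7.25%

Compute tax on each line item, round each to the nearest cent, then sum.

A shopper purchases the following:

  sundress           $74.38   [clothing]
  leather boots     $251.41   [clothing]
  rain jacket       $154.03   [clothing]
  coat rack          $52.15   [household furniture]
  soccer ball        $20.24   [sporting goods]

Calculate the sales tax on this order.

Sundress $74.38: clothing, under $175.00 → 3% → $2.23
Leather boots $251.41: clothing, $175.00 or more → 4% → $10.06
Rain jacket $154.03: clothing, under $175.00 → 3% → $4.62
Coat rack $52.15: household furniture → 5.75% → $3.00
Soccer ball $20.24: sporting goods → 3.25% → $0.66
Total tax = $2.23 + $10.06 + $4.62 + $3.00 + $0.66 = $20.57

$20.57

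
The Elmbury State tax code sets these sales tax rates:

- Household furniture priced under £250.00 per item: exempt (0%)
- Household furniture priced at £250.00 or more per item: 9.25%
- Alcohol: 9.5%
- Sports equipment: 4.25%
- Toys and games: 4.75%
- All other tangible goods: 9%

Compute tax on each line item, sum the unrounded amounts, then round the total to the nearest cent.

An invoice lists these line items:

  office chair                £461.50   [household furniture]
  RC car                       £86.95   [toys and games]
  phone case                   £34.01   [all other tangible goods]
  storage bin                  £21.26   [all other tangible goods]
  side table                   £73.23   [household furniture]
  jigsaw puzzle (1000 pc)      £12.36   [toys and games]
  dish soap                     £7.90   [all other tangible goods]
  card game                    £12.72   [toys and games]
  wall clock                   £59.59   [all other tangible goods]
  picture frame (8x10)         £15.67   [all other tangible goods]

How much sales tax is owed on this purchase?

£60.47

Office chair £461.50: household furniture, £250.00 or more → 9.25% → £42.68875
RC car £86.95: toys and games → 4.75% → £4.130125
Phone case £34.01: all other tangible goods → 9% → £3.0609
Storage bin £21.26: all other tangible goods → 9% → £1.9134
Side table £73.23: household furniture, under £250.00 → 0% → £0.00
Jigsaw puzzle (1000 pc) £12.36: toys and games → 4.75% → £0.5871
Dish soap £7.90: all other tangible goods → 9% → £0.711
Card game £12.72: toys and games → 4.75% → £0.6042
Wall clock £59.59: all other tangible goods → 9% → £5.3631
Picture frame (8x10) £15.67: all other tangible goods → 9% → £1.4103
Unrounded tax sum = £60.468875 → £60.47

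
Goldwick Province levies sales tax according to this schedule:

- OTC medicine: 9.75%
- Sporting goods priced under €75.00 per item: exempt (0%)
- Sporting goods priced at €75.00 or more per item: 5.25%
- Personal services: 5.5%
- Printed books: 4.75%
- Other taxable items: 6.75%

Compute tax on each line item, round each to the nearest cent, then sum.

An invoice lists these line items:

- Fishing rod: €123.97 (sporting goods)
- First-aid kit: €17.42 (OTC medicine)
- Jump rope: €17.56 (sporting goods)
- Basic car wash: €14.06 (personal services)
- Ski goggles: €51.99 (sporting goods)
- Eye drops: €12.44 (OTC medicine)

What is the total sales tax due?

Fishing rod €123.97: sporting goods, €75.00 or more → 5.25% → €6.51
First-aid kit €17.42: OTC medicine → 9.75% → €1.70
Jump rope €17.56: sporting goods, under €75.00 → 0% → €0.00
Basic car wash €14.06: personal services → 5.5% → €0.77
Ski goggles €51.99: sporting goods, under €75.00 → 0% → €0.00
Eye drops €12.44: OTC medicine → 9.75% → €1.21
Total tax = €6.51 + €1.70 + €0.77 + €1.21 = €10.19

€10.19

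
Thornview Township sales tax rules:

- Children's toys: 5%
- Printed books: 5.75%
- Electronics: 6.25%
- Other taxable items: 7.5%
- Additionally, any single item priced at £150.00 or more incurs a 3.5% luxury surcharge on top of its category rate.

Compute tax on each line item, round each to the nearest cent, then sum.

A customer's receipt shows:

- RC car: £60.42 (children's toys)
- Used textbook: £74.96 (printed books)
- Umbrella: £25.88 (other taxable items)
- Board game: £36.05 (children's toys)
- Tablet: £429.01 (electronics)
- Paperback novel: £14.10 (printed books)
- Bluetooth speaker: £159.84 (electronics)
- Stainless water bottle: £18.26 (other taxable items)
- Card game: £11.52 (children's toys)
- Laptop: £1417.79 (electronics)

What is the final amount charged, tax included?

£2457.30

RC car £60.42: children's toys → 5% → £3.02
Used textbook £74.96: printed books → 5.75% → £4.31
Umbrella £25.88: other taxable items → 7.5% → £1.94
Board game £36.05: children's toys → 5% → £1.80
Tablet £429.01: electronics → 6.25% + 3.5% surcharge = 9.75% → £41.83
Paperback novel £14.10: printed books → 5.75% → £0.81
Bluetooth speaker £159.84: electronics → 6.25% + 3.5% surcharge = 9.75% → £15.58
Stainless water bottle £18.26: other taxable items → 7.5% → £1.37
Card game £11.52: children's toys → 5% → £0.58
Laptop £1417.79: electronics → 6.25% + 3.5% surcharge = 9.75% → £138.23
Subtotal = £2247.83; tax = £209.47; total due = £2457.30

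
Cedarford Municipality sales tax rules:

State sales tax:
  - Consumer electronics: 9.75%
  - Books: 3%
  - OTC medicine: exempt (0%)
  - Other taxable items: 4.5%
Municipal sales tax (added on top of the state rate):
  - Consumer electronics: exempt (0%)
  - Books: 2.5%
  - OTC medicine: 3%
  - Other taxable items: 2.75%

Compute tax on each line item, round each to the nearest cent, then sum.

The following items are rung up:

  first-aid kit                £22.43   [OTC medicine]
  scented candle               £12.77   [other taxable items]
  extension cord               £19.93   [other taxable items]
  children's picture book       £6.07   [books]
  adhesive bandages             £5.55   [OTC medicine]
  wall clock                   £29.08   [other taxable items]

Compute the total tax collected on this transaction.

£5.65

First-aid kit £22.43: OTC medicine → 0% + 3% municipal = 3% → £0.67
Scented candle £12.77: other taxable items → 4.5% + 2.75% municipal = 7.25% → £0.93
Extension cord £19.93: other taxable items → 4.5% + 2.75% municipal = 7.25% → £1.44
Children's picture book £6.07: books → 3% + 2.5% municipal = 5.5% → £0.33
Adhesive bandages £5.55: OTC medicine → 0% + 3% municipal = 3% → £0.17
Wall clock £29.08: other taxable items → 4.5% + 2.75% municipal = 7.25% → £2.11
Total tax = £0.67 + £0.93 + £1.44 + £0.33 + £0.17 + £2.11 = £5.65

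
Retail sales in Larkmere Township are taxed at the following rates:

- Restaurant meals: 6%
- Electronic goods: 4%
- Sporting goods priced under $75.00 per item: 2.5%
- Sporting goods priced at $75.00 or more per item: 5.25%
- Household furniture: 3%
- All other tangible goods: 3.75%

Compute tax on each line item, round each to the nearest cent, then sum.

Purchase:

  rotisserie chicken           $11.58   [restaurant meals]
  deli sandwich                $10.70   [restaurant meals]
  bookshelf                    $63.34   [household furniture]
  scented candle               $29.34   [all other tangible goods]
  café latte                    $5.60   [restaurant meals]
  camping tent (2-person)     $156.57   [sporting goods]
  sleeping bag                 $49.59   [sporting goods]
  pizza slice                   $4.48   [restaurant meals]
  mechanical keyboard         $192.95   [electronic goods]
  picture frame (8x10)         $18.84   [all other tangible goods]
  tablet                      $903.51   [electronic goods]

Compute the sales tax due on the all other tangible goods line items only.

$1.81

Scented candle $29.34: all other tangible goods → 3.75% → $1.10
Picture frame (8x10) $18.84: all other tangible goods → 3.75% → $0.71
Tax on all other tangible goods = $1.10 + $0.71 = $1.81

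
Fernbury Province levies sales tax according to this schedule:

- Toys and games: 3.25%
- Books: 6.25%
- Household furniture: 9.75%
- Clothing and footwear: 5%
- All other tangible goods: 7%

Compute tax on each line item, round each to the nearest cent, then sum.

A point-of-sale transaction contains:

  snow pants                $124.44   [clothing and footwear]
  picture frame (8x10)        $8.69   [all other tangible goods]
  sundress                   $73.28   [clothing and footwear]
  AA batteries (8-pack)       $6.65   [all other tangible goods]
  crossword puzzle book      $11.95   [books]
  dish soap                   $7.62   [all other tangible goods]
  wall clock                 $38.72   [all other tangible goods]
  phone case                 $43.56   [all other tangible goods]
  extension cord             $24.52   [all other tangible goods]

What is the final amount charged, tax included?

$359.15

Snow pants $124.44: clothing and footwear → 5% → $6.22
Picture frame (8x10) $8.69: all other tangible goods → 7% → $0.61
Sundress $73.28: clothing and footwear → 5% → $3.66
AA batteries (8-pack) $6.65: all other tangible goods → 7% → $0.47
Crossword puzzle book $11.95: books → 6.25% → $0.75
Dish soap $7.62: all other tangible goods → 7% → $0.53
Wall clock $38.72: all other tangible goods → 7% → $2.71
Phone case $43.56: all other tangible goods → 7% → $3.05
Extension cord $24.52: all other tangible goods → 7% → $1.72
Subtotal = $339.43; tax = $19.72; total due = $359.15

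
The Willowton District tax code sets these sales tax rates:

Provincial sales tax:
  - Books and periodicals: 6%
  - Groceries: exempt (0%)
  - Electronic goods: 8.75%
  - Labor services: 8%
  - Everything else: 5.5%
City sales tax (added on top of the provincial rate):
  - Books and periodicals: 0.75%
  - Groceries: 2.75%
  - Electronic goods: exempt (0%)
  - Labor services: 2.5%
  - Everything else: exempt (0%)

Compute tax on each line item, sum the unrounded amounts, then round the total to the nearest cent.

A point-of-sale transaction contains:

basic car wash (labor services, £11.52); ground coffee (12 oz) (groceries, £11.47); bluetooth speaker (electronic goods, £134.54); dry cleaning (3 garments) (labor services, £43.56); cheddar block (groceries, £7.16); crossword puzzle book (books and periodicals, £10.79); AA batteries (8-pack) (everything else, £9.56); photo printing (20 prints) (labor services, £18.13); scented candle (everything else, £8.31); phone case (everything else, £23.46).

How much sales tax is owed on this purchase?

£22.97

Basic car wash £11.52: labor services → 8% + 2.5% city = 10.5% → £1.2096
Ground coffee (12 oz) £11.47: groceries → 0% + 2.75% city = 2.75% → £0.315425
Bluetooth speaker £134.54: electronic goods → 8.75% + 0% city = 8.75% → £11.77225
Dry cleaning (3 garments) £43.56: labor services → 8% + 2.5% city = 10.5% → £4.5738
Cheddar block £7.16: groceries → 0% + 2.75% city = 2.75% → £0.1969
Crossword puzzle book £10.79: books and periodicals → 6% + 0.75% city = 6.75% → £0.728325
AA batteries (8-pack) £9.56: everything else → 5.5% + 0% city = 5.5% → £0.5258
Photo printing (20 prints) £18.13: labor services → 8% + 2.5% city = 10.5% → £1.90365
Scented candle £8.31: everything else → 5.5% + 0% city = 5.5% → £0.45705
Phone case £23.46: everything else → 5.5% + 0% city = 5.5% → £1.2903
Unrounded tax sum = £22.9731 → £22.97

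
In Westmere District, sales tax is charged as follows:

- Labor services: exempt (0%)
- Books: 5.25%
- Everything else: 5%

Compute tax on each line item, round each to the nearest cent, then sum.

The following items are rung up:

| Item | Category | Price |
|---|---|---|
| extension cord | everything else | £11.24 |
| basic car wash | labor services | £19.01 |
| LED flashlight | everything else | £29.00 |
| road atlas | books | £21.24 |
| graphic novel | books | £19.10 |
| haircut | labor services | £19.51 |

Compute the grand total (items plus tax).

Extension cord £11.24: everything else → 5% → £0.56
Basic car wash £19.01: labor services → 0% → £0.00
LED flashlight £29.00: everything else → 5% → £1.45
Road atlas £21.24: books → 5.25% → £1.12
Graphic novel £19.10: books → 5.25% → £1.00
Haircut £19.51: labor services → 0% → £0.00
Subtotal = £119.10; tax = £4.13; total due = £123.23

£123.23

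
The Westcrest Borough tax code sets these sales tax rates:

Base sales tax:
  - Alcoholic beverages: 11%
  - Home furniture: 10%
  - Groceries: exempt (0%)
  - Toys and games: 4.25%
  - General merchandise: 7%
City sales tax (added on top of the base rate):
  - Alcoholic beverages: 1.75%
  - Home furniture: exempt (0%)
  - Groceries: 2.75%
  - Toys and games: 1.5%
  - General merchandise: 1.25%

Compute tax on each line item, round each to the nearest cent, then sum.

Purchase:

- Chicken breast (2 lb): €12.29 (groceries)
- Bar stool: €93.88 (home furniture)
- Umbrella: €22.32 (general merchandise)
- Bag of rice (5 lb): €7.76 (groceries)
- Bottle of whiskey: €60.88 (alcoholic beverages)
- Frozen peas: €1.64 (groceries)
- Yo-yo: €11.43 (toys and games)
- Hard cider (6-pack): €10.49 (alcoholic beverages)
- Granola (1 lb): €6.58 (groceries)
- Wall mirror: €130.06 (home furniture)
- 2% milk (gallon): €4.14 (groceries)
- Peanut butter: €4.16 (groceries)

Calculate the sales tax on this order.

Chicken breast (2 lb) €12.29: groceries → 0% + 2.75% city = 2.75% → €0.34
Bar stool €93.88: home furniture → 10% + 0% city = 10% → €9.39
Umbrella €22.32: general merchandise → 7% + 1.25% city = 8.25% → €1.84
Bag of rice (5 lb) €7.76: groceries → 0% + 2.75% city = 2.75% → €0.21
Bottle of whiskey €60.88: alcoholic beverages → 11% + 1.75% city = 12.75% → €7.76
Frozen peas €1.64: groceries → 0% + 2.75% city = 2.75% → €0.05
Yo-yo €11.43: toys and games → 4.25% + 1.5% city = 5.75% → €0.66
Hard cider (6-pack) €10.49: alcoholic beverages → 11% + 1.75% city = 12.75% → €1.34
Granola (1 lb) €6.58: groceries → 0% + 2.75% city = 2.75% → €0.18
Wall mirror €130.06: home furniture → 10% + 0% city = 10% → €13.01
2% milk (gallon) €4.14: groceries → 0% + 2.75% city = 2.75% → €0.11
Peanut butter €4.16: groceries → 0% + 2.75% city = 2.75% → €0.11
Total tax = €0.34 + €9.39 + €1.84 + €0.21 + €7.76 + €0.05 + €0.66 + €1.34 + €0.18 + €13.01 + €0.11 + €0.11 = €35.00

€35.00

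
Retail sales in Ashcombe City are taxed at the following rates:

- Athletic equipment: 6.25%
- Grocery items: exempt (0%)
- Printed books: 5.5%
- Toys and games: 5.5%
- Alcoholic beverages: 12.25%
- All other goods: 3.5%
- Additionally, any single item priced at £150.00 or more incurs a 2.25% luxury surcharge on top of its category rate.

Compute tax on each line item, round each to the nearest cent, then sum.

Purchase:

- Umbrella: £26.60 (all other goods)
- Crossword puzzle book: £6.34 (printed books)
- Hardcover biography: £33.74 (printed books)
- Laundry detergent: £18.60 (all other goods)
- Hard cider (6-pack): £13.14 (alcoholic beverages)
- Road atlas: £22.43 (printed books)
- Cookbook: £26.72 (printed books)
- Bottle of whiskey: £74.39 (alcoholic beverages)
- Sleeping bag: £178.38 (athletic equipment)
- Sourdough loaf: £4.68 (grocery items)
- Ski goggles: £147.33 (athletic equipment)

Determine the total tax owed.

£41.58

Umbrella £26.60: all other goods → 3.5% → £0.93
Crossword puzzle book £6.34: printed books → 5.5% → £0.35
Hardcover biography £33.74: printed books → 5.5% → £1.86
Laundry detergent £18.60: all other goods → 3.5% → £0.65
Hard cider (6-pack) £13.14: alcoholic beverages → 12.25% → £1.61
Road atlas £22.43: printed books → 5.5% → £1.23
Cookbook £26.72: printed books → 5.5% → £1.47
Bottle of whiskey £74.39: alcoholic beverages → 12.25% → £9.11
Sleeping bag £178.38: athletic equipment → 6.25% + 2.25% surcharge = 8.5% → £15.16
Sourdough loaf £4.68: grocery items → 0% → £0.00
Ski goggles £147.33: athletic equipment → 6.25% → £9.21
Total tax = £0.93 + £0.35 + £1.86 + £0.65 + £1.61 + £1.23 + £1.47 + £9.11 + £15.16 + £9.21 = £41.58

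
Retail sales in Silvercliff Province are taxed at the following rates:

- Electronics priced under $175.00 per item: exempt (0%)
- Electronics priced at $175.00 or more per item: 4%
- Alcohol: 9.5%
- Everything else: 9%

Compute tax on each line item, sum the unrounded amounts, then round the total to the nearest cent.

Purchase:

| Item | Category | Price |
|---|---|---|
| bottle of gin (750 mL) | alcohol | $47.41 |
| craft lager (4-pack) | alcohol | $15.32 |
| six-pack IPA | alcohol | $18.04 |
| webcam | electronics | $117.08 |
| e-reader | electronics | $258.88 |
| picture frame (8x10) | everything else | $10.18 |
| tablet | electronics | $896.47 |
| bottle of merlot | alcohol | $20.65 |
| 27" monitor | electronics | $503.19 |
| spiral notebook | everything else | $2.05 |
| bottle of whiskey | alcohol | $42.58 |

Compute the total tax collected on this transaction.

Bottle of gin (750 mL) $47.41: alcohol → 9.5% → $4.50395
Craft lager (4-pack) $15.32: alcohol → 9.5% → $1.4554
Six-pack IPA $18.04: alcohol → 9.5% → $1.7138
Webcam $117.08: electronics, under $175.00 → 0% → $0.00
E-reader $258.88: electronics, $175.00 or more → 4% → $10.3552
Picture frame (8x10) $10.18: everything else → 9% → $0.9162
Tablet $896.47: electronics, $175.00 or more → 4% → $35.8588
Bottle of merlot $20.65: alcohol → 9.5% → $1.96175
27" monitor $503.19: electronics, $175.00 or more → 4% → $20.1276
Spiral notebook $2.05: everything else → 9% → $0.1845
Bottle of whiskey $42.58: alcohol → 9.5% → $4.0451
Unrounded tax sum = $81.1223 → $81.12

$81.12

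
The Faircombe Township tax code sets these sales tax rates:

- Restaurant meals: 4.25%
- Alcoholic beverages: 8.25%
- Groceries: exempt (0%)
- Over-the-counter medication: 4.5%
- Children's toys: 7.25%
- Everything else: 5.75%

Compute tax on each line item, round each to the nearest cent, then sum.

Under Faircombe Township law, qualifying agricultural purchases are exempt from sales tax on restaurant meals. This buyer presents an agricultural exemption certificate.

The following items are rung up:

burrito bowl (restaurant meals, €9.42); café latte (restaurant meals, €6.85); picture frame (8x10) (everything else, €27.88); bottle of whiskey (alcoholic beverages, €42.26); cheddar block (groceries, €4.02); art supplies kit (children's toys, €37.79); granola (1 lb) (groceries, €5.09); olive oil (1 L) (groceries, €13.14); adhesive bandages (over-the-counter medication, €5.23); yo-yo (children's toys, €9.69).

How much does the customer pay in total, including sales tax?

Burrito bowl €9.42: restaurant meals, buyer-exempt → 0% → €0.00
Café latte €6.85: restaurant meals, buyer-exempt → 0% → €0.00
Picture frame (8x10) €27.88: everything else → 5.75% → €1.60
Bottle of whiskey €42.26: alcoholic beverages → 8.25% → €3.49
Cheddar block €4.02: groceries → 0% → €0.00
Art supplies kit €37.79: children's toys → 7.25% → €2.74
Granola (1 lb) €5.09: groceries → 0% → €0.00
Olive oil (1 L) €13.14: groceries → 0% → €0.00
Adhesive bandages €5.23: over-the-counter medication → 4.5% → €0.24
Yo-yo €9.69: children's toys → 7.25% → €0.70
Subtotal = €161.37; tax = €8.77; total due = €170.14

€170.14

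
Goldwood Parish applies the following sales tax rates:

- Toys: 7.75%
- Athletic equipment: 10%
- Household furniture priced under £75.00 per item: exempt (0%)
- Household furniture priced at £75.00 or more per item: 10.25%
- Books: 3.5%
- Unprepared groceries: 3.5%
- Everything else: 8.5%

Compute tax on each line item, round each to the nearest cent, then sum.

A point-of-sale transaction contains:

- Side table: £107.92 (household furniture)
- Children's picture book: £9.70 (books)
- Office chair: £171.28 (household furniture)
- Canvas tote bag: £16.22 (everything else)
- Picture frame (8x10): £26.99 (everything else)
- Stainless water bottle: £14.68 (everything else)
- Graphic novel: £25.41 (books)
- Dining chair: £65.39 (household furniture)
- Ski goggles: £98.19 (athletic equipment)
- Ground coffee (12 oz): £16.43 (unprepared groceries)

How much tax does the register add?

£45.17

Side table £107.92: household furniture, £75.00 or more → 10.25% → £11.06
Children's picture book £9.70: books → 3.5% → £0.34
Office chair £171.28: household furniture, £75.00 or more → 10.25% → £17.56
Canvas tote bag £16.22: everything else → 8.5% → £1.38
Picture frame (8x10) £26.99: everything else → 8.5% → £2.29
Stainless water bottle £14.68: everything else → 8.5% → £1.25
Graphic novel £25.41: books → 3.5% → £0.89
Dining chair £65.39: household furniture, under £75.00 → 0% → £0.00
Ski goggles £98.19: athletic equipment → 10% → £9.82
Ground coffee (12 oz) £16.43: unprepared groceries → 3.5% → £0.58
Total tax = £11.06 + £0.34 + £17.56 + £1.38 + £2.29 + £1.25 + £0.89 + £9.82 + £0.58 = £45.17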